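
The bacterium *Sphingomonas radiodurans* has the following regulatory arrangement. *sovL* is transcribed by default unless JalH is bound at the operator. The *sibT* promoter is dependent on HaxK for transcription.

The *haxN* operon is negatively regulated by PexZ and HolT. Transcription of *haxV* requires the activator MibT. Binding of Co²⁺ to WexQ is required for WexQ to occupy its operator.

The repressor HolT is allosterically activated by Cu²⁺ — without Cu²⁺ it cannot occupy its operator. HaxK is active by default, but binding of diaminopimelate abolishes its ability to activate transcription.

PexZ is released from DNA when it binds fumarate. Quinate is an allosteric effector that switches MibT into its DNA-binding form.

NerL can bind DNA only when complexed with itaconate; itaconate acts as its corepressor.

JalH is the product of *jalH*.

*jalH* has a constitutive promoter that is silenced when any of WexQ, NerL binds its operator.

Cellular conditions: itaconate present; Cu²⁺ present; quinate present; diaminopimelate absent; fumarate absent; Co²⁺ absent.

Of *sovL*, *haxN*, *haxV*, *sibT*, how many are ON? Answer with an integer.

3

Co²⁺ is absent, so WexQ is inactive.
Itaconate is present, so NerL is active.
With repressor NerL bound, *jalH* is not transcribed.
So JalH is not produced.
With no repressor bound, *sovL* is transcribed.
→ *sovL* is ON.
Fumarate is absent, so PexZ is active.
Cu²⁺ is present, so HolT is active.
With repressor PexZ bound, *haxN* is not transcribed.
→ *haxN* is OFF.
Quinate is present, so MibT is active.
No repressor is bound and MibT is active, so *haxV* is transcribed.
→ *haxV* is ON.
Diaminopimelate is absent, so HaxK is active.
No repressor is bound and HaxK is active, so *sibT* is transcribed.
→ *sibT* is ON.
3 of the 4 genes are transcribed.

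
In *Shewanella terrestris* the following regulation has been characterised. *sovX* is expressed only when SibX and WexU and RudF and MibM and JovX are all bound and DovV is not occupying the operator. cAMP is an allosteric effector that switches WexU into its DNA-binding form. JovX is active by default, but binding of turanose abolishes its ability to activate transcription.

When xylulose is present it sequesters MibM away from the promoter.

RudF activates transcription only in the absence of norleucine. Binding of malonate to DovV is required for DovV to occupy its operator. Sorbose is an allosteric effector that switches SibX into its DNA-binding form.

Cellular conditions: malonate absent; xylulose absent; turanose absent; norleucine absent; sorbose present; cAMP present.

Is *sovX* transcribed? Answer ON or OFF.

ON

Sorbose is present, so SibX is active.
cAMP is present, so WexU is active.
Malonate is absent, so DovV is inactive.
Norleucine is absent, so RudF is active.
Xylulose is absent, so MibM is active.
Turanose is absent, so JovX is active.
No repressor is bound and SibX and WexU and RudF and MibM and JovX are active, so *sovX* is transcribed.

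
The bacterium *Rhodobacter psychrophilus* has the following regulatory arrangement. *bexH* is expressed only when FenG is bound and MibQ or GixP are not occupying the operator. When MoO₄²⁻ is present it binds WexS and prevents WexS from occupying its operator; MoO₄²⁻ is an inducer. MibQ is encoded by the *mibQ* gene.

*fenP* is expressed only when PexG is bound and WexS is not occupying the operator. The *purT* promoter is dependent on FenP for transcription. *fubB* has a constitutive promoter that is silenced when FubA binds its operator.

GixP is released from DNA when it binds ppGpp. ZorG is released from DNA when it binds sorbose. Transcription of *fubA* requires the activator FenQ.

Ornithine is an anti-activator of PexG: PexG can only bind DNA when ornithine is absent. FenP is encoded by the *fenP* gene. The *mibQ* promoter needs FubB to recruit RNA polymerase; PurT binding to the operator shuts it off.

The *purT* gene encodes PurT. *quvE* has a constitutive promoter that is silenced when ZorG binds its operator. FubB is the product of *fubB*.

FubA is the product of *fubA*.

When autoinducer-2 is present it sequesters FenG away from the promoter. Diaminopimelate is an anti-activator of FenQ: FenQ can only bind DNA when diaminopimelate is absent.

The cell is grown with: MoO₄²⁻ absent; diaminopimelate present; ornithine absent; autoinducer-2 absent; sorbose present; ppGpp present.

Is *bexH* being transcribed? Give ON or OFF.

Diaminopimelate is present, so FenQ is inactive.
Required activator FenQ is absent, so *fubA* is not transcribed.
So FubA is not produced.
With no repressor bound, *fubB* is transcribed.
So FubB is produced and active.
MoO₄²⁻ is absent, so WexS is active.
Ornithine is absent, so PexG is active.
With repressor WexS bound, *fenP* is not transcribed.
So FenP is not produced.
Required activator FenP is absent, so *purT* is not transcribed.
So PurT is not produced.
No repressor is bound and FubB is active, so *mibQ* is transcribed.
So MibQ is produced and active.
ppGpp is present, so GixP is inactive.
Autoinducer-2 is absent, so FenG is active.
With repressor MibQ bound, *bexH* is not transcribed.

OFF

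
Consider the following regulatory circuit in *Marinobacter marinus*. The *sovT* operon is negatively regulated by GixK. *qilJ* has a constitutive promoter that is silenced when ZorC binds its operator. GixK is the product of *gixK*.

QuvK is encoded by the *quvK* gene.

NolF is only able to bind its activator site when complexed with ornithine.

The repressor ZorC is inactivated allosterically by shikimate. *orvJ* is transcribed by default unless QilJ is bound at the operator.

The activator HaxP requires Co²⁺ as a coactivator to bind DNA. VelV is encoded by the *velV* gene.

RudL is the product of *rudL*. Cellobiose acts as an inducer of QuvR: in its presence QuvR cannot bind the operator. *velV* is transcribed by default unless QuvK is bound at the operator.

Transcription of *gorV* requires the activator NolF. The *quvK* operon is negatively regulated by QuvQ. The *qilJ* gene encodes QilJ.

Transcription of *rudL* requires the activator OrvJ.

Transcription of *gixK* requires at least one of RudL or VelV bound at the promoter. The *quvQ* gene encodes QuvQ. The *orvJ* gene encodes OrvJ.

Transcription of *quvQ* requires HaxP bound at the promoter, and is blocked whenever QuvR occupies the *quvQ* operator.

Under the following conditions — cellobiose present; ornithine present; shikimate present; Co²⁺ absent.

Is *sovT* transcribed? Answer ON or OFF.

Shikimate is present, so ZorC is inactive.
With no repressor bound, *qilJ* is transcribed.
So QilJ is produced and active.
With repressor QilJ bound, *orvJ* is not transcribed.
So OrvJ is not produced.
Required activator OrvJ is absent, so *rudL* is not transcribed.
So RudL is not produced.
Co²⁺ is absent, so HaxP is inactive.
Cellobiose is present, so QuvR is inactive.
Required activator HaxP is absent, so *quvQ* is not transcribed.
So QuvQ is not produced.
With no repressor bound, *quvK* is transcribed.
So QuvK is produced and active.
With repressor QuvK bound, *velV* is not transcribed.
So VelV is not produced.
No activator is available at the *gixK* promoter, so *gixK* is not transcribed.
So GixK is not produced.
With no repressor bound, *sovT* is transcribed.

ON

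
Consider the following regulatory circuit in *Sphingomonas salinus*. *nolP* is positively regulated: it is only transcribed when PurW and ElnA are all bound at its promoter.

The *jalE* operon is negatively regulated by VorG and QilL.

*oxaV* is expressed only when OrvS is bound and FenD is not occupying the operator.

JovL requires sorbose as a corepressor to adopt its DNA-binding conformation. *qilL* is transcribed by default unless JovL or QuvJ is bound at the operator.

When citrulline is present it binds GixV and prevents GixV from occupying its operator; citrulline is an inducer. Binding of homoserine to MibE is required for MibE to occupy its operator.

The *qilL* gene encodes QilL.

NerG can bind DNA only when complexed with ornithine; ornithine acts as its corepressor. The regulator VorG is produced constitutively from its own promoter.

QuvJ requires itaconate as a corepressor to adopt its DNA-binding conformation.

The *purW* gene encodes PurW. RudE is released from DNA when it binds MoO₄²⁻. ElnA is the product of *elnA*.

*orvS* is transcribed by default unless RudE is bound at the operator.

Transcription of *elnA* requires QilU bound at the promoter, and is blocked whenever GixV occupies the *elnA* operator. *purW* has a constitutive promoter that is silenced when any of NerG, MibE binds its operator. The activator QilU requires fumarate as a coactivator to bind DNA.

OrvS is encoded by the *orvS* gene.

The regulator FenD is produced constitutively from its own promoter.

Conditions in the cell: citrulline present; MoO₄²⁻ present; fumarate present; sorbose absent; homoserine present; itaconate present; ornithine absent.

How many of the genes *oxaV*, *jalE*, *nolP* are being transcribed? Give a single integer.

0

FenD is produced constitutively and is active.
MoO₄²⁻ is present, so RudE is inactive.
With no repressor bound, *orvS* is transcribed.
So OrvS is produced and active.
With repressor FenD bound, *oxaV* is not transcribed.
→ *oxaV* is OFF.
VorG is produced constitutively and is active.
Sorbose is absent, so JovL is inactive.
Itaconate is present, so QuvJ is active.
With repressor QuvJ bound, *qilL* is not transcribed.
So QilL is not produced.
With repressor VorG bound, *jalE* is not transcribed.
→ *jalE* is OFF.
Ornithine is absent, so NerG is inactive.
Homoserine is present, so MibE is active.
With repressor MibE bound, *purW* is not transcribed.
So PurW is not produced.
Fumarate is present, so QilU is active.
Citrulline is present, so GixV is inactive.
No repressor is bound and QilU is active, so *elnA* is transcribed.
So ElnA is produced and active.
Required activator PurW is absent, so *nolP* is not transcribed.
→ *nolP* is OFF.
0 of the 3 genes are transcribed.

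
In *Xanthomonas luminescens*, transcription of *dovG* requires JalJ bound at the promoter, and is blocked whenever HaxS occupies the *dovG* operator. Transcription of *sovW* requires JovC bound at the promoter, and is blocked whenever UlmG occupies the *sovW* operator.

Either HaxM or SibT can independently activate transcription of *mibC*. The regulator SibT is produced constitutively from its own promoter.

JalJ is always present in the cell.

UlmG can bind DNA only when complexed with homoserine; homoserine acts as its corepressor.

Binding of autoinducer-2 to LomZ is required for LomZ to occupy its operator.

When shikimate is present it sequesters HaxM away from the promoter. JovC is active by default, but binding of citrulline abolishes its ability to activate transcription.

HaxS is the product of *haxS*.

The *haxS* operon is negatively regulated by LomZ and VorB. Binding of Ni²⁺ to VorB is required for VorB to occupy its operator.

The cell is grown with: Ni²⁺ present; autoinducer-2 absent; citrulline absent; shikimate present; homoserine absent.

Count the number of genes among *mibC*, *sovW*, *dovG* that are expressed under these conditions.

Shikimate is present, so HaxM is inactive.
SibT is produced constitutively and is active.
Activator SibT is present, so *mibC* is transcribed.
→ *mibC* is ON.
Homoserine is absent, so UlmG is inactive.
Citrulline is absent, so JovC is active.
No repressor is bound and JovC is active, so *sovW* is transcribed.
→ *sovW* is ON.
JalJ is produced constitutively and is active.
Autoinducer-2 is absent, so LomZ is inactive.
Ni²⁺ is present, so VorB is active.
With repressor VorB bound, *haxS* is not transcribed.
So HaxS is not produced.
No repressor is bound and JalJ is active, so *dovG* is transcribed.
→ *dovG* is ON.
3 of the 3 genes are transcribed.

3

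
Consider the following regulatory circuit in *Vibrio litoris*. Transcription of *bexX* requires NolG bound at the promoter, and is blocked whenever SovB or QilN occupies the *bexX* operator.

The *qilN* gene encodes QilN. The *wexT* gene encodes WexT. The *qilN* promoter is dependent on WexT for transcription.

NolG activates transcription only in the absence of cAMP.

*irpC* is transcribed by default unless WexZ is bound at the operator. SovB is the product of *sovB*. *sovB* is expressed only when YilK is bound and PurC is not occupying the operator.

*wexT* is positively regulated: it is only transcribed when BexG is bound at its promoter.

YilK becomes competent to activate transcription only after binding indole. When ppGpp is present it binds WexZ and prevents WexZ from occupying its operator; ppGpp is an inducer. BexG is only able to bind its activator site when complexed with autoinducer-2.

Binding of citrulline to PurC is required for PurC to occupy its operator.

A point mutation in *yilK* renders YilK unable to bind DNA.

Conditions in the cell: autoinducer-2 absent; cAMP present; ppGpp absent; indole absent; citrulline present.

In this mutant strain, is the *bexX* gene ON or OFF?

OFF

Citrulline is present, so PurC is active.
YilK is non-functional in this strain, so it has no effect.
With repressor PurC bound, *sovB* is not transcribed.
So SovB is not produced.
cAMP is present, so NolG is inactive.
Autoinducer-2 is absent, so BexG is inactive.
Required activator BexG is absent, so *wexT* is not transcribed.
So WexT is not produced.
Required activator WexT is absent, so *qilN* is not transcribed.
So QilN is not produced.
Required activator NolG is absent, so *bexX* is not transcribed.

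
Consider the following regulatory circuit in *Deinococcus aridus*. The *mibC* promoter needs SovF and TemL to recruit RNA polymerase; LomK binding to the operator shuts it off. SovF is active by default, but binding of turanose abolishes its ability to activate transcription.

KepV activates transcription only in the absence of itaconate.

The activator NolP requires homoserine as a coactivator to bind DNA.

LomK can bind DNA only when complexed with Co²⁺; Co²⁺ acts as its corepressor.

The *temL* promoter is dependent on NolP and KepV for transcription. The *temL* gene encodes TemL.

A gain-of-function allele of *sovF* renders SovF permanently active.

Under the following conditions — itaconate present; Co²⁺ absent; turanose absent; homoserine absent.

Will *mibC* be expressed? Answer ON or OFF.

SovF is constitutively active in this strain.
Co²⁺ is absent, so LomK is inactive.
Homoserine is absent, so NolP is inactive.
Itaconate is present, so KepV is inactive.
Required activator NolP is absent, so *temL* is not transcribed.
So TemL is not produced.
Required activator TemL is absent, so *mibC* is not transcribed.

OFF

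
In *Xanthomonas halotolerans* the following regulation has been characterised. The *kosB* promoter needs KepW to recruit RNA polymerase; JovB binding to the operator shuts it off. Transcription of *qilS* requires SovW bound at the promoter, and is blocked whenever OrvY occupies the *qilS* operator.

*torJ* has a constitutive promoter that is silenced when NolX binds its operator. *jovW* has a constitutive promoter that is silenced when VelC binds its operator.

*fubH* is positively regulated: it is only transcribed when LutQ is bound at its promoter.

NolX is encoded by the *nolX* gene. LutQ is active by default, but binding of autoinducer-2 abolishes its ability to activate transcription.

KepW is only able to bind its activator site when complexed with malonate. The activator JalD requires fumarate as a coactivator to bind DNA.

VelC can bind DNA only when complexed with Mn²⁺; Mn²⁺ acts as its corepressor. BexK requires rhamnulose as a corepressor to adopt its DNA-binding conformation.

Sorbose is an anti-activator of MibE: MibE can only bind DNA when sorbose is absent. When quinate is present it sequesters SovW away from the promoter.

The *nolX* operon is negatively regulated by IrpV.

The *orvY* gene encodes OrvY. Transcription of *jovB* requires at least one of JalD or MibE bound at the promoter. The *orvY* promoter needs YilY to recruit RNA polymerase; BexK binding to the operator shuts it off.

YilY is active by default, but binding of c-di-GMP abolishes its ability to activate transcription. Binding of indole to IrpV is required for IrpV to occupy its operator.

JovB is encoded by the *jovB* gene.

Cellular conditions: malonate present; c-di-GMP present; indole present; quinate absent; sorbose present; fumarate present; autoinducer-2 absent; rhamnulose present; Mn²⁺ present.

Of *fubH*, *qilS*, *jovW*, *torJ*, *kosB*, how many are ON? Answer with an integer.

3

Autoinducer-2 is absent, so LutQ is active.
No repressor is bound and LutQ is active, so *fubH* is transcribed.
→ *fubH* is ON.
Rhamnulose is present, so BexK is active.
c-di-GMP is present, so YilY is inactive.
With repressor BexK bound, *orvY* is not transcribed.
So OrvY is not produced.
Quinate is absent, so SovW is active.
No repressor is bound and SovW is active, so *qilS* is transcribed.
→ *qilS* is ON.
Mn²⁺ is present, so VelC is active.
With repressor VelC bound, *jovW* is not transcribed.
→ *jovW* is OFF.
Indole is present, so IrpV is active.
With repressor IrpV bound, *nolX* is not transcribed.
So NolX is not produced.
With no repressor bound, *torJ* is transcribed.
→ *torJ* is ON.
Malonate is present, so KepW is active.
Fumarate is present, so JalD is active.
Sorbose is present, so MibE is inactive.
Activator JalD is present, so *jovB* is transcribed.
So JovB is produced and active.
With repressor JovB bound, *kosB* is not transcribed.
→ *kosB* is OFF.
3 of the 5 genes are transcribed.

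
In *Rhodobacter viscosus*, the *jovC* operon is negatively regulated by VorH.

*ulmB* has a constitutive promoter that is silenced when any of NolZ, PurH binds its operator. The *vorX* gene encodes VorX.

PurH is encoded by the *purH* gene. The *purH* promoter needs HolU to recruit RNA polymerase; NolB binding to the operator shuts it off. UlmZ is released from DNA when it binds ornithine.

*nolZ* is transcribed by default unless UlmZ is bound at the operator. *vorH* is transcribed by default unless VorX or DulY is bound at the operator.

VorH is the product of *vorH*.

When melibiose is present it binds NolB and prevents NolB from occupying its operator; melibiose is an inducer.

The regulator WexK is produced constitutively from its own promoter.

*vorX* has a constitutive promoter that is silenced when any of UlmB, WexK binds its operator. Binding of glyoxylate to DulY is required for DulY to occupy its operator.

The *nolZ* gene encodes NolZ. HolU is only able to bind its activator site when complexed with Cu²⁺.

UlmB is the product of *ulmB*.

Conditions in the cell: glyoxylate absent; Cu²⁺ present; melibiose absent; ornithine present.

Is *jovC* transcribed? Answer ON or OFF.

OFF

Ornithine is present, so UlmZ is inactive.
With no repressor bound, *nolZ* is transcribed.
So NolZ is produced and active.
Melibiose is absent, so NolB is active.
Cu²⁺ is present, so HolU is active.
With repressor NolB bound, *purH* is not transcribed.
So PurH is not produced.
With repressor NolZ bound, *ulmB* is not transcribed.
So UlmB is not produced.
WexK is produced constitutively and is active.
With repressor WexK bound, *vorX* is not transcribed.
So VorX is not produced.
Glyoxylate is absent, so DulY is inactive.
With no repressor bound, *vorH* is transcribed.
So VorH is produced and active.
With repressor VorH bound, *jovC* is not transcribed.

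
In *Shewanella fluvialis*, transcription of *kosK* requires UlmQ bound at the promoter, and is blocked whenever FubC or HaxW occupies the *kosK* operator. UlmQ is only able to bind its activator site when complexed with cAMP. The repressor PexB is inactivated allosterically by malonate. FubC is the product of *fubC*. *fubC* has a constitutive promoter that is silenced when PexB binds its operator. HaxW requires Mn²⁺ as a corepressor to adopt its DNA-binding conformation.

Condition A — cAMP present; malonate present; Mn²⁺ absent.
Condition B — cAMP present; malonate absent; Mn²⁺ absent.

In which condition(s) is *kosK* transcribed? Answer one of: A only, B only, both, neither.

Condition A:
cAMP is present, so UlmQ is active.
Malonate is present, so PexB is inactive.
With no repressor bound, *fubC* is transcribed.
So FubC is produced and active.
Mn²⁺ is absent, so HaxW is inactive.
With repressor FubC bound, *kosK* is not transcribed.
→ *kosK* is OFF in A.
Condition B:
cAMP is present, so UlmQ is active.
Malonate is absent, so PexB is active.
With repressor PexB bound, *fubC* is not transcribed.
So FubC is not produced.
Mn²⁺ is absent, so HaxW is inactive.
No repressor is bound and UlmQ is active, so *kosK* is transcribed.
→ *kosK* is ON in B.

B only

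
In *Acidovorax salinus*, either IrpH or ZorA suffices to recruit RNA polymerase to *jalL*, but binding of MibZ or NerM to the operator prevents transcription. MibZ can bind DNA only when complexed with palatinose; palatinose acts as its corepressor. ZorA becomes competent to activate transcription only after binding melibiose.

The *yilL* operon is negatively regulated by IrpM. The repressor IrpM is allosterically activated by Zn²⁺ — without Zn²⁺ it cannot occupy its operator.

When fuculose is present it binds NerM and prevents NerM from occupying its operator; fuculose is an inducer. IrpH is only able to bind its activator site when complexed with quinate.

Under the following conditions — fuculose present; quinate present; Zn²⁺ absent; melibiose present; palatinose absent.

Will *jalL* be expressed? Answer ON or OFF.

Quinate is present, so IrpH is active.
Palatinose is absent, so MibZ is inactive.
Fuculose is present, so NerM is inactive.
Melibiose is present, so ZorA is active.
Activator IrpH is present, so *jalL* is transcribed.

ON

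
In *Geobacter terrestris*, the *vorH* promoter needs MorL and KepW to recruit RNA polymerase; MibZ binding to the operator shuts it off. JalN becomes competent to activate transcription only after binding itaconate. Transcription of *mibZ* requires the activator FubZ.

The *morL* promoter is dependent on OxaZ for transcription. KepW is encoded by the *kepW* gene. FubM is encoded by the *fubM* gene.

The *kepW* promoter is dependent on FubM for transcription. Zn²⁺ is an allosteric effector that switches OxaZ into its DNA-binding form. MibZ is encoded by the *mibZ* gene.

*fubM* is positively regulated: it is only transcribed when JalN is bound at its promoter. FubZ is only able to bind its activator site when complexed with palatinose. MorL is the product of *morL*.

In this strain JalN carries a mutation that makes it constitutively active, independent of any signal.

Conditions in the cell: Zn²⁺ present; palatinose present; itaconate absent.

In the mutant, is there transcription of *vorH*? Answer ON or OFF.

Palatinose is present, so FubZ is active.
No repressor is bound and FubZ is active, so *mibZ* is transcribed.
So MibZ is produced and active.
Zn²⁺ is present, so OxaZ is active.
No repressor is bound and OxaZ is active, so *morL* is transcribed.
So MorL is produced and active.
JalN is constitutively active in this strain.
No repressor is bound and JalN is active, so *fubM* is transcribed.
So FubM is produced and active.
No repressor is bound and FubM is active, so *kepW* is transcribed.
So KepW is produced and active.
With repressor MibZ bound, *vorH* is not transcribed.

OFF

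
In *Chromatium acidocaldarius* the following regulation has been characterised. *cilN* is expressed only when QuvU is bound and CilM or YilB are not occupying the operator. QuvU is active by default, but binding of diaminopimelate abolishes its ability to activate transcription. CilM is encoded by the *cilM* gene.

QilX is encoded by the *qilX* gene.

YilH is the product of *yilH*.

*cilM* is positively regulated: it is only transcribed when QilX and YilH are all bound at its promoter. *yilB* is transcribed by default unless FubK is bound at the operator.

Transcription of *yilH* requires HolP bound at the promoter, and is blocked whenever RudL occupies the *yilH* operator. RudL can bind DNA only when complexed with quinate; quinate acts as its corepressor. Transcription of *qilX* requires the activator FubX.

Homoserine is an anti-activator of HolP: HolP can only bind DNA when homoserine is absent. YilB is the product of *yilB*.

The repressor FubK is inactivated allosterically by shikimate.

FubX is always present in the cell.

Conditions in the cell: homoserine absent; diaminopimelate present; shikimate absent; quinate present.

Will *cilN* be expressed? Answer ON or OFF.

OFF

Diaminopimelate is present, so QuvU is inactive.
FubX is produced constitutively and is active.
No repressor is bound and FubX is active, so *qilX* is transcribed.
So QilX is produced and active.
Quinate is present, so RudL is active.
Homoserine is absent, so HolP is active.
With repressor RudL bound, *yilH* is not transcribed.
So YilH is not produced.
Required activator YilH is absent, so *cilM* is not transcribed.
So CilM is not produced.
Shikimate is absent, so FubK is active.
With repressor FubK bound, *yilB* is not transcribed.
So YilB is not produced.
Required activator QuvU is absent, so *cilN* is not transcribed.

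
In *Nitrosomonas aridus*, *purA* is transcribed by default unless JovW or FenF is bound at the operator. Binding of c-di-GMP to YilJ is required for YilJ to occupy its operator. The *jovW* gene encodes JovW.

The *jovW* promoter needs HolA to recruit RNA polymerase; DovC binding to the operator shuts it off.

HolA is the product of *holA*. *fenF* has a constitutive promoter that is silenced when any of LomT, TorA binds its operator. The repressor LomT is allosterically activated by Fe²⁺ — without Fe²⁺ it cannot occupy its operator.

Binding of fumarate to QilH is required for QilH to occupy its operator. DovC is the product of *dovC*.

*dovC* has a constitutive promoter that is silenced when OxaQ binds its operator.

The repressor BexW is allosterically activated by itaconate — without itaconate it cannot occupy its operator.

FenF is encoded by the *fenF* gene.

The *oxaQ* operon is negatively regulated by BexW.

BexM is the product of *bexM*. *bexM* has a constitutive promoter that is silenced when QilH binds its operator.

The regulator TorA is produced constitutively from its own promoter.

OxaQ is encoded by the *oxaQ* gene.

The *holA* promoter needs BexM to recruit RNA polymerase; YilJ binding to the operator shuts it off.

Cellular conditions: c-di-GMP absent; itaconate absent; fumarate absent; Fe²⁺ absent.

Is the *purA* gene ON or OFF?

Itaconate is absent, so BexW is inactive.
With no repressor bound, *oxaQ* is transcribed.
So OxaQ is produced and active.
With repressor OxaQ bound, *dovC* is not transcribed.
So DovC is not produced.
Fumarate is absent, so QilH is inactive.
With no repressor bound, *bexM* is transcribed.
So BexM is produced and active.
c-di-GMP is absent, so YilJ is inactive.
No repressor is bound and BexM is active, so *holA* is transcribed.
So HolA is produced and active.
No repressor is bound and HolA is active, so *jovW* is transcribed.
So JovW is produced and active.
Fe²⁺ is absent, so LomT is inactive.
TorA is produced constitutively and is active.
With repressor TorA bound, *fenF* is not transcribed.
So FenF is not produced.
With repressor JovW bound, *purA* is not transcribed.

OFF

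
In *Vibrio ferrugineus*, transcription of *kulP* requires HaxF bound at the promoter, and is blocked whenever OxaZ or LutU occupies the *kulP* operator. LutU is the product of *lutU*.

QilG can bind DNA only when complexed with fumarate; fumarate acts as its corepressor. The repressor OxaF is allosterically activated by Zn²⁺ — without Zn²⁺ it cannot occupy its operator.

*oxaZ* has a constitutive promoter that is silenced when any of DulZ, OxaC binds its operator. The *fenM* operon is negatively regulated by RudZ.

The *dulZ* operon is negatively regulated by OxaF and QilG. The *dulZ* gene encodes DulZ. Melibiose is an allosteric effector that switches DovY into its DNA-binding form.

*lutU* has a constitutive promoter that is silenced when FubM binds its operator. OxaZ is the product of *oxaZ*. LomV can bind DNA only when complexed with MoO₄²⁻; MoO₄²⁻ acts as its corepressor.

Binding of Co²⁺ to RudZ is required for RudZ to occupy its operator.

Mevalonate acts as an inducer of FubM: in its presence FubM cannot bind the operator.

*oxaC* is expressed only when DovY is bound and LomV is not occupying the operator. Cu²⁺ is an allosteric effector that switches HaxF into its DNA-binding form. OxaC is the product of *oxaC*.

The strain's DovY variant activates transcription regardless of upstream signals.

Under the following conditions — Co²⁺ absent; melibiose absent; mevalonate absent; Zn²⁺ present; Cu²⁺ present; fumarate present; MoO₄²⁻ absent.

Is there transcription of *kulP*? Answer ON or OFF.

Cu²⁺ is present, so HaxF is active.
Zn²⁺ is present, so OxaF is active.
Fumarate is present, so QilG is active.
With repressor OxaF bound, *dulZ* is not transcribed.
So DulZ is not produced.
MoO₄²⁻ is absent, so LomV is inactive.
DovY is constitutively active in this strain.
No repressor is bound and DovY is active, so *oxaC* is transcribed.
So OxaC is produced and active.
With repressor OxaC bound, *oxaZ* is not transcribed.
So OxaZ is not produced.
Mevalonate is absent, so FubM is active.
With repressor FubM bound, *lutU* is not transcribed.
So LutU is not produced.
No repressor is bound and HaxF is active, so *kulP* is transcribed.

ON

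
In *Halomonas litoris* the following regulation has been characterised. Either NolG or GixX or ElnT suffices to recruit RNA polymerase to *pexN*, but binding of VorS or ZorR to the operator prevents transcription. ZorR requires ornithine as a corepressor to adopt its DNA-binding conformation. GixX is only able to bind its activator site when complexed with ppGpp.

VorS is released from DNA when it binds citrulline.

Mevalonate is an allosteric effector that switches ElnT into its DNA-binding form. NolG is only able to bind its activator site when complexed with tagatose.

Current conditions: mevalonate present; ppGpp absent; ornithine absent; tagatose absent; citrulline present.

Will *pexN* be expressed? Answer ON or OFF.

Tagatose is absent, so NolG is inactive.
Citrulline is present, so VorS is inactive.
ppGpp is absent, so GixX is inactive.
Ornithine is absent, so ZorR is inactive.
Mevalonate is present, so ElnT is active.
Activator ElnT is present, so *pexN* is transcribed.

ON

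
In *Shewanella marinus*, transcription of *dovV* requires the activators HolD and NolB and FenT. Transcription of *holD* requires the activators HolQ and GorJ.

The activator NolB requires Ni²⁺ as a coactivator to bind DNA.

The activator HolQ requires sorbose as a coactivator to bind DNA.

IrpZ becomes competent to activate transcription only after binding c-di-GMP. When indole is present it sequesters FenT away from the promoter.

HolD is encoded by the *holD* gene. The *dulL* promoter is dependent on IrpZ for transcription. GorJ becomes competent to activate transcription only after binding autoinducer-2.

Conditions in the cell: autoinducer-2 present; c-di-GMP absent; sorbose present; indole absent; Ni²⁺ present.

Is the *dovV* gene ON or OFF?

ON

Sorbose is present, so HolQ is active.
Autoinducer-2 is present, so GorJ is active.
No repressor is bound and HolQ and GorJ are active, so *holD* is transcribed.
So HolD is produced and active.
Ni²⁺ is present, so NolB is active.
Indole is absent, so FenT is active.
No repressor is bound and HolD and NolB and FenT are active, so *dovV* is transcribed.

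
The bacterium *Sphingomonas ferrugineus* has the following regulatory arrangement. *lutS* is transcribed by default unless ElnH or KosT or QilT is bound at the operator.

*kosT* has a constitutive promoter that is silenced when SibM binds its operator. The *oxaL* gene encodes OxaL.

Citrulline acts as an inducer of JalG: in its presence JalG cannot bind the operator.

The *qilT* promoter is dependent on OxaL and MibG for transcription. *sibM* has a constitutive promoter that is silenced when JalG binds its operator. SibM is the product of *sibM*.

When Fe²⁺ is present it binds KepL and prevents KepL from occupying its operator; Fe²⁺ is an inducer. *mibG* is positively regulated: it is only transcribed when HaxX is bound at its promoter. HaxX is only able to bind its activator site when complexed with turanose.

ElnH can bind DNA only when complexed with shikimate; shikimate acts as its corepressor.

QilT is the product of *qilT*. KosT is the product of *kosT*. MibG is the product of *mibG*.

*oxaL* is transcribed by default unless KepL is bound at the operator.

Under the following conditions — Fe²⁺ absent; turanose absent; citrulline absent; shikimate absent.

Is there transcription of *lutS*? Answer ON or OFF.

Shikimate is absent, so ElnH is inactive.
Citrulline is absent, so JalG is active.
With repressor JalG bound, *sibM* is not transcribed.
So SibM is not produced.
With no repressor bound, *kosT* is transcribed.
So KosT is produced and active.
Fe²⁺ is absent, so KepL is active.
With repressor KepL bound, *oxaL* is not transcribed.
So OxaL is not produced.
Turanose is absent, so HaxX is inactive.
Required activator HaxX is absent, so *mibG* is not transcribed.
So MibG is not produced.
Required activator OxaL is absent, so *qilT* is not transcribed.
So QilT is not produced.
With repressor KosT bound, *lutS* is not transcribed.

OFF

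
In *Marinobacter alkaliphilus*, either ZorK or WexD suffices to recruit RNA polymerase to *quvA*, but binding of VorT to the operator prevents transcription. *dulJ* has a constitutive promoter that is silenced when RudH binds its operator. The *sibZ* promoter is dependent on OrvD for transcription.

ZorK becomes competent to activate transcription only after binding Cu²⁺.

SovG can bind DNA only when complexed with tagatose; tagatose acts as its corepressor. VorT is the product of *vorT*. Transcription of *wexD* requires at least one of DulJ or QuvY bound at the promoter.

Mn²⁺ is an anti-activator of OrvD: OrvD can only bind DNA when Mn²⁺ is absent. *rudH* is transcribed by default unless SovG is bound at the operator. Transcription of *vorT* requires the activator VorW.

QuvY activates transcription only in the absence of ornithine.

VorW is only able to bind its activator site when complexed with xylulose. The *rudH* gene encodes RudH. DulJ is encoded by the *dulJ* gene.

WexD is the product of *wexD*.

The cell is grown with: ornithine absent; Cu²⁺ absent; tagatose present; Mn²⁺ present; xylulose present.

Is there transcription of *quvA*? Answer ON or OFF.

OFF

Cu²⁺ is absent, so ZorK is inactive.
Tagatose is present, so SovG is active.
With repressor SovG bound, *rudH* is not transcribed.
So RudH is not produced.
With no repressor bound, *dulJ* is transcribed.
So DulJ is produced and active.
Ornithine is absent, so QuvY is active.
Activator DulJ is present, so *wexD* is transcribed.
So WexD is produced and active.
Xylulose is present, so VorW is active.
No repressor is bound and VorW is active, so *vorT* is transcribed.
So VorT is produced and active.
With repressor VorT bound, *quvA* is not transcribed.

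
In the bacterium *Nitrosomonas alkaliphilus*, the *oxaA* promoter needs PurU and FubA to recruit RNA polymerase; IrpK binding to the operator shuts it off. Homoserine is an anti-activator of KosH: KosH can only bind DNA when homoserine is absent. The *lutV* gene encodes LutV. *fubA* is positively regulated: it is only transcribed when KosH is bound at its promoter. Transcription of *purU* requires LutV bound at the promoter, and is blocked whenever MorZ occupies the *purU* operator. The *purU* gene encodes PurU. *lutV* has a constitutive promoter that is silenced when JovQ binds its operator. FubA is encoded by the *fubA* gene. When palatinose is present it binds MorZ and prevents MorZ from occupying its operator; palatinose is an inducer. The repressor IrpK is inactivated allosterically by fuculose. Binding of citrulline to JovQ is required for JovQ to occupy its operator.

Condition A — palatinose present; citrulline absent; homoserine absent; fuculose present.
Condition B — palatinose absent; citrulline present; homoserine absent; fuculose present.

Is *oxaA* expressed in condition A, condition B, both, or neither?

Condition A:
Palatinose is present, so MorZ is inactive.
Citrulline is absent, so JovQ is inactive.
With no repressor bound, *lutV* is transcribed.
So LutV is produced and active.
No repressor is bound and LutV is active, so *purU* is transcribed.
So PurU is produced and active.
Homoserine is absent, so KosH is active.
No repressor is bound and KosH is active, so *fubA* is transcribed.
So FubA is produced and active.
Fuculose is present, so IrpK is inactive.
No repressor is bound and PurU and FubA are active, so *oxaA* is transcribed.
→ *oxaA* is ON in A.
Condition B:
Palatinose is absent, so MorZ is active.
Citrulline is present, so JovQ is active.
With repressor JovQ bound, *lutV* is not transcribed.
So LutV is not produced.
With repressor MorZ bound, *purU* is not transcribed.
So PurU is not produced.
Homoserine is absent, so KosH is active.
No repressor is bound and KosH is active, so *fubA* is transcribed.
So FubA is produced and active.
Fuculose is present, so IrpK is inactive.
Required activator PurU is absent, so *oxaA* is not transcribed.
→ *oxaA* is OFF in B.

A only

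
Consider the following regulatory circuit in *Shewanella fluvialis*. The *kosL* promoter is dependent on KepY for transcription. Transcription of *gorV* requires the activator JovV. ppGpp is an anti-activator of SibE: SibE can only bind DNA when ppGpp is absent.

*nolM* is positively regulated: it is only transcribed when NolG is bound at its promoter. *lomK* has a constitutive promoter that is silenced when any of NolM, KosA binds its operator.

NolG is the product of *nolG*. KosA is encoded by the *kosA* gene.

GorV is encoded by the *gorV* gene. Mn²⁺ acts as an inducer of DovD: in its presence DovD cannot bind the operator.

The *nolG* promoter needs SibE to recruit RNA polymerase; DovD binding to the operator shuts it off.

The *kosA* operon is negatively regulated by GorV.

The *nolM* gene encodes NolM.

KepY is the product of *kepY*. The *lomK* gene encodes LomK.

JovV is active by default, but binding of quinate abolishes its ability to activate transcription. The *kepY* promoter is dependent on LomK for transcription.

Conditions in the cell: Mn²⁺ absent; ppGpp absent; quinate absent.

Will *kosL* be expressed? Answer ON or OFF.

ON

ppGpp is absent, so SibE is active.
Mn²⁺ is absent, so DovD is active.
With repressor DovD bound, *nolG* is not transcribed.
So NolG is not produced.
Required activator NolG is absent, so *nolM* is not transcribed.
So NolM is not produced.
Quinate is absent, so JovV is active.
No repressor is bound and JovV is active, so *gorV* is transcribed.
So GorV is produced and active.
With repressor GorV bound, *kosA* is not transcribed.
So KosA is not produced.
With no repressor bound, *lomK* is transcribed.
So LomK is produced and active.
No repressor is bound and LomK is active, so *kepY* is transcribed.
So KepY is produced and active.
No repressor is bound and KepY is active, so *kosL* is transcribed.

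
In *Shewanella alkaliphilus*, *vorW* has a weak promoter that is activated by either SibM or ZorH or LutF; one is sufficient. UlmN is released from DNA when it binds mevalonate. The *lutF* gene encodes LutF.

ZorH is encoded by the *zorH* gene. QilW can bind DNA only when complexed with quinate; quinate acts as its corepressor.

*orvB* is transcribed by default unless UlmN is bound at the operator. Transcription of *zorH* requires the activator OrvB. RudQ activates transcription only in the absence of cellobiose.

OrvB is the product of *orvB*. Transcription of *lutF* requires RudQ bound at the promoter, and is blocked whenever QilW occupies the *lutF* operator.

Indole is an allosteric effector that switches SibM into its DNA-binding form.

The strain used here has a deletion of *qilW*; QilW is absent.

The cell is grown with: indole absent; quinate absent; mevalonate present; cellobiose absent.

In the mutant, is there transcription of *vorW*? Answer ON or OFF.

Indole is absent, so SibM is inactive.
Mevalonate is present, so UlmN is inactive.
With no repressor bound, *orvB* is transcribed.
So OrvB is produced and active.
No repressor is bound and OrvB is active, so *zorH* is transcribed.
So ZorH is produced and active.
Cellobiose is absent, so RudQ is active.
QilW is non-functional in this strain, so it has no effect.
No repressor is bound and RudQ is active, so *lutF* is transcribed.
So LutF is produced and active.
Activator ZorH is present, so *vorW* is transcribed.

ON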